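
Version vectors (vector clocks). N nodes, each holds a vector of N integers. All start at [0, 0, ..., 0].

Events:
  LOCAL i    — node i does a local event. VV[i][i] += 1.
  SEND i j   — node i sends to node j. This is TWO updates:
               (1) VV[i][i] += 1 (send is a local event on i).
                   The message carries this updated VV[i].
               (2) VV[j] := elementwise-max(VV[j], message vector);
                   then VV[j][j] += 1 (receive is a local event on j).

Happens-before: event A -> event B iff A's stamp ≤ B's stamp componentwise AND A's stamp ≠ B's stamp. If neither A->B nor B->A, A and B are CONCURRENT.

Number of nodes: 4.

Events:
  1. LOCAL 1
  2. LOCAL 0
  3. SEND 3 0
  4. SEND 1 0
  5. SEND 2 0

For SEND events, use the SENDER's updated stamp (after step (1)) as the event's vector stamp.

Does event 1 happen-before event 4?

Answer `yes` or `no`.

Answer: yes

Derivation:
Initial: VV[0]=[0, 0, 0, 0]
Initial: VV[1]=[0, 0, 0, 0]
Initial: VV[2]=[0, 0, 0, 0]
Initial: VV[3]=[0, 0, 0, 0]
Event 1: LOCAL 1: VV[1][1]++ -> VV[1]=[0, 1, 0, 0]
Event 2: LOCAL 0: VV[0][0]++ -> VV[0]=[1, 0, 0, 0]
Event 3: SEND 3->0: VV[3][3]++ -> VV[3]=[0, 0, 0, 1], msg_vec=[0, 0, 0, 1]; VV[0]=max(VV[0],msg_vec) then VV[0][0]++ -> VV[0]=[2, 0, 0, 1]
Event 4: SEND 1->0: VV[1][1]++ -> VV[1]=[0, 2, 0, 0], msg_vec=[0, 2, 0, 0]; VV[0]=max(VV[0],msg_vec) then VV[0][0]++ -> VV[0]=[3, 2, 0, 1]
Event 5: SEND 2->0: VV[2][2]++ -> VV[2]=[0, 0, 1, 0], msg_vec=[0, 0, 1, 0]; VV[0]=max(VV[0],msg_vec) then VV[0][0]++ -> VV[0]=[4, 2, 1, 1]
Event 1 stamp: [0, 1, 0, 0]
Event 4 stamp: [0, 2, 0, 0]
[0, 1, 0, 0] <= [0, 2, 0, 0]? True. Equal? False. Happens-before: True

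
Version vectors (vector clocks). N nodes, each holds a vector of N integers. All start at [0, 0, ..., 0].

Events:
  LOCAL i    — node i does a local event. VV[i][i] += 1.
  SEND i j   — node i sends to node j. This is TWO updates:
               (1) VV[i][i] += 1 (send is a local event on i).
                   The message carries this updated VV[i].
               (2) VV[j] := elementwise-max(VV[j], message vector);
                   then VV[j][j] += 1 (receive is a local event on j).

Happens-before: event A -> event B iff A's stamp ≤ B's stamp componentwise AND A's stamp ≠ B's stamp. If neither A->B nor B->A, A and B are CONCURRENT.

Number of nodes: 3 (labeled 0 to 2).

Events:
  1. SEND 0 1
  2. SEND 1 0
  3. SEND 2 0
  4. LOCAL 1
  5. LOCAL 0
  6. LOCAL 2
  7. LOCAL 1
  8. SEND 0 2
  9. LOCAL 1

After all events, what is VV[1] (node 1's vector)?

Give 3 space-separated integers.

Initial: VV[0]=[0, 0, 0]
Initial: VV[1]=[0, 0, 0]
Initial: VV[2]=[0, 0, 0]
Event 1: SEND 0->1: VV[0][0]++ -> VV[0]=[1, 0, 0], msg_vec=[1, 0, 0]; VV[1]=max(VV[1],msg_vec) then VV[1][1]++ -> VV[1]=[1, 1, 0]
Event 2: SEND 1->0: VV[1][1]++ -> VV[1]=[1, 2, 0], msg_vec=[1, 2, 0]; VV[0]=max(VV[0],msg_vec) then VV[0][0]++ -> VV[0]=[2, 2, 0]
Event 3: SEND 2->0: VV[2][2]++ -> VV[2]=[0, 0, 1], msg_vec=[0, 0, 1]; VV[0]=max(VV[0],msg_vec) then VV[0][0]++ -> VV[0]=[3, 2, 1]
Event 4: LOCAL 1: VV[1][1]++ -> VV[1]=[1, 3, 0]
Event 5: LOCAL 0: VV[0][0]++ -> VV[0]=[4, 2, 1]
Event 6: LOCAL 2: VV[2][2]++ -> VV[2]=[0, 0, 2]
Event 7: LOCAL 1: VV[1][1]++ -> VV[1]=[1, 4, 0]
Event 8: SEND 0->2: VV[0][0]++ -> VV[0]=[5, 2, 1], msg_vec=[5, 2, 1]; VV[2]=max(VV[2],msg_vec) then VV[2][2]++ -> VV[2]=[5, 2, 3]
Event 9: LOCAL 1: VV[1][1]++ -> VV[1]=[1, 5, 0]
Final vectors: VV[0]=[5, 2, 1]; VV[1]=[1, 5, 0]; VV[2]=[5, 2, 3]

Answer: 1 5 0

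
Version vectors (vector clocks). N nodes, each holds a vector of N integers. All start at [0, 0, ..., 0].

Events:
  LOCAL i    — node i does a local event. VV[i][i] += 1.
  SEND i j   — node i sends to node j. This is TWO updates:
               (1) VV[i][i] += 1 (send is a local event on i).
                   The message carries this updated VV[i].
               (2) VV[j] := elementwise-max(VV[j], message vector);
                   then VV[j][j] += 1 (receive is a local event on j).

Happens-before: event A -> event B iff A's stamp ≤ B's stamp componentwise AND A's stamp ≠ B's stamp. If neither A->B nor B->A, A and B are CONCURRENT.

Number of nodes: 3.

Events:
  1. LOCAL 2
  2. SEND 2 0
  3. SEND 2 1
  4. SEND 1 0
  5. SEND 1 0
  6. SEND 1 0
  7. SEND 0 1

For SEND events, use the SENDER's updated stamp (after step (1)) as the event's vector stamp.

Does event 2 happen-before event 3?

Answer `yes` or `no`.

Initial: VV[0]=[0, 0, 0]
Initial: VV[1]=[0, 0, 0]
Initial: VV[2]=[0, 0, 0]
Event 1: LOCAL 2: VV[2][2]++ -> VV[2]=[0, 0, 1]
Event 2: SEND 2->0: VV[2][2]++ -> VV[2]=[0, 0, 2], msg_vec=[0, 0, 2]; VV[0]=max(VV[0],msg_vec) then VV[0][0]++ -> VV[0]=[1, 0, 2]
Event 3: SEND 2->1: VV[2][2]++ -> VV[2]=[0, 0, 3], msg_vec=[0, 0, 3]; VV[1]=max(VV[1],msg_vec) then VV[1][1]++ -> VV[1]=[0, 1, 3]
Event 4: SEND 1->0: VV[1][1]++ -> VV[1]=[0, 2, 3], msg_vec=[0, 2, 3]; VV[0]=max(VV[0],msg_vec) then VV[0][0]++ -> VV[0]=[2, 2, 3]
Event 5: SEND 1->0: VV[1][1]++ -> VV[1]=[0, 3, 3], msg_vec=[0, 3, 3]; VV[0]=max(VV[0],msg_vec) then VV[0][0]++ -> VV[0]=[3, 3, 3]
Event 6: SEND 1->0: VV[1][1]++ -> VV[1]=[0, 4, 3], msg_vec=[0, 4, 3]; VV[0]=max(VV[0],msg_vec) then VV[0][0]++ -> VV[0]=[4, 4, 3]
Event 7: SEND 0->1: VV[0][0]++ -> VV[0]=[5, 4, 3], msg_vec=[5, 4, 3]; VV[1]=max(VV[1],msg_vec) then VV[1][1]++ -> VV[1]=[5, 5, 3]
Event 2 stamp: [0, 0, 2]
Event 3 stamp: [0, 0, 3]
[0, 0, 2] <= [0, 0, 3]? True. Equal? False. Happens-before: True

Answer: yes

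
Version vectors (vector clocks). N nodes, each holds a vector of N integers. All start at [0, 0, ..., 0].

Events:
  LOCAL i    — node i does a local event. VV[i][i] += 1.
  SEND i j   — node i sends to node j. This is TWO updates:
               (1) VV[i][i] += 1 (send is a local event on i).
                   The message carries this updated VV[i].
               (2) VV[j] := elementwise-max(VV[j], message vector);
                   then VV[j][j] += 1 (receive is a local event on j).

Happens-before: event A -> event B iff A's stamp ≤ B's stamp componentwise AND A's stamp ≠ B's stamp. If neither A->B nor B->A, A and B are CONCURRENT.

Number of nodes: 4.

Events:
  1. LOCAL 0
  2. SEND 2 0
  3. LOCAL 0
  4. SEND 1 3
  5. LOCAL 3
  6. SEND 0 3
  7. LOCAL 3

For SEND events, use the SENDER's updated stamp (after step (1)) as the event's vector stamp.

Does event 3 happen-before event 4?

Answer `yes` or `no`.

Initial: VV[0]=[0, 0, 0, 0]
Initial: VV[1]=[0, 0, 0, 0]
Initial: VV[2]=[0, 0, 0, 0]
Initial: VV[3]=[0, 0, 0, 0]
Event 1: LOCAL 0: VV[0][0]++ -> VV[0]=[1, 0, 0, 0]
Event 2: SEND 2->0: VV[2][2]++ -> VV[2]=[0, 0, 1, 0], msg_vec=[0, 0, 1, 0]; VV[0]=max(VV[0],msg_vec) then VV[0][0]++ -> VV[0]=[2, 0, 1, 0]
Event 3: LOCAL 0: VV[0][0]++ -> VV[0]=[3, 0, 1, 0]
Event 4: SEND 1->3: VV[1][1]++ -> VV[1]=[0, 1, 0, 0], msg_vec=[0, 1, 0, 0]; VV[3]=max(VV[3],msg_vec) then VV[3][3]++ -> VV[3]=[0, 1, 0, 1]
Event 5: LOCAL 3: VV[3][3]++ -> VV[3]=[0, 1, 0, 2]
Event 6: SEND 0->3: VV[0][0]++ -> VV[0]=[4, 0, 1, 0], msg_vec=[4, 0, 1, 0]; VV[3]=max(VV[3],msg_vec) then VV[3][3]++ -> VV[3]=[4, 1, 1, 3]
Event 7: LOCAL 3: VV[3][3]++ -> VV[3]=[4, 1, 1, 4]
Event 3 stamp: [3, 0, 1, 0]
Event 4 stamp: [0, 1, 0, 0]
[3, 0, 1, 0] <= [0, 1, 0, 0]? False. Equal? False. Happens-before: False

Answer: no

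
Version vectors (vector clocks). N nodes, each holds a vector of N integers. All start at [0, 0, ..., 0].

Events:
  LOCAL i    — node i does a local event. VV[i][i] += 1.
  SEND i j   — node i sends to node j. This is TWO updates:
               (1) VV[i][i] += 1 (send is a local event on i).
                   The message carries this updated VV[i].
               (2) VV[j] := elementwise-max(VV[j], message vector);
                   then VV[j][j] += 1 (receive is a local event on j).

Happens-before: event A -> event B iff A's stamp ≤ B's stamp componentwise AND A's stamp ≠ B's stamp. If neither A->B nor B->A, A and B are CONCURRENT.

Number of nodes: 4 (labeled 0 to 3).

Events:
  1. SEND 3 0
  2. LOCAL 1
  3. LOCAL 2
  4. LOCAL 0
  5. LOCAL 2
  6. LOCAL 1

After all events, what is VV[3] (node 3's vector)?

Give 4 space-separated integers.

Answer: 0 0 0 1

Derivation:
Initial: VV[0]=[0, 0, 0, 0]
Initial: VV[1]=[0, 0, 0, 0]
Initial: VV[2]=[0, 0, 0, 0]
Initial: VV[3]=[0, 0, 0, 0]
Event 1: SEND 3->0: VV[3][3]++ -> VV[3]=[0, 0, 0, 1], msg_vec=[0, 0, 0, 1]; VV[0]=max(VV[0],msg_vec) then VV[0][0]++ -> VV[0]=[1, 0, 0, 1]
Event 2: LOCAL 1: VV[1][1]++ -> VV[1]=[0, 1, 0, 0]
Event 3: LOCAL 2: VV[2][2]++ -> VV[2]=[0, 0, 1, 0]
Event 4: LOCAL 0: VV[0][0]++ -> VV[0]=[2, 0, 0, 1]
Event 5: LOCAL 2: VV[2][2]++ -> VV[2]=[0, 0, 2, 0]
Event 6: LOCAL 1: VV[1][1]++ -> VV[1]=[0, 2, 0, 0]
Final vectors: VV[0]=[2, 0, 0, 1]; VV[1]=[0, 2, 0, 0]; VV[2]=[0, 0, 2, 0]; VV[3]=[0, 0, 0, 1]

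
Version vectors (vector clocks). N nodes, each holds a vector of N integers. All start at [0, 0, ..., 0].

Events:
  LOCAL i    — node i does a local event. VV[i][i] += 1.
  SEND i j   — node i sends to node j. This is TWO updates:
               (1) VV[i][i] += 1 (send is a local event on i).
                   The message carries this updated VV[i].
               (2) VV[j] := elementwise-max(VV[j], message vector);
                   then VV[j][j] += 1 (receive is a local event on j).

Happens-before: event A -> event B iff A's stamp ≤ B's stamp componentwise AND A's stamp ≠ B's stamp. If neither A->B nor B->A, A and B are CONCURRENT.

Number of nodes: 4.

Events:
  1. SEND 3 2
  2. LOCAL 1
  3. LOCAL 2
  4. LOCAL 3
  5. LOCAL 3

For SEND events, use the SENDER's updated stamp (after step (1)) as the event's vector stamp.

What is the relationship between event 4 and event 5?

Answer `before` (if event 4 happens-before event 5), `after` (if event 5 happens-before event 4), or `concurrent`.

Answer: before

Derivation:
Initial: VV[0]=[0, 0, 0, 0]
Initial: VV[1]=[0, 0, 0, 0]
Initial: VV[2]=[0, 0, 0, 0]
Initial: VV[3]=[0, 0, 0, 0]
Event 1: SEND 3->2: VV[3][3]++ -> VV[3]=[0, 0, 0, 1], msg_vec=[0, 0, 0, 1]; VV[2]=max(VV[2],msg_vec) then VV[2][2]++ -> VV[2]=[0, 0, 1, 1]
Event 2: LOCAL 1: VV[1][1]++ -> VV[1]=[0, 1, 0, 0]
Event 3: LOCAL 2: VV[2][2]++ -> VV[2]=[0, 0, 2, 1]
Event 4: LOCAL 3: VV[3][3]++ -> VV[3]=[0, 0, 0, 2]
Event 5: LOCAL 3: VV[3][3]++ -> VV[3]=[0, 0, 0, 3]
Event 4 stamp: [0, 0, 0, 2]
Event 5 stamp: [0, 0, 0, 3]
[0, 0, 0, 2] <= [0, 0, 0, 3]? True
[0, 0, 0, 3] <= [0, 0, 0, 2]? False
Relation: before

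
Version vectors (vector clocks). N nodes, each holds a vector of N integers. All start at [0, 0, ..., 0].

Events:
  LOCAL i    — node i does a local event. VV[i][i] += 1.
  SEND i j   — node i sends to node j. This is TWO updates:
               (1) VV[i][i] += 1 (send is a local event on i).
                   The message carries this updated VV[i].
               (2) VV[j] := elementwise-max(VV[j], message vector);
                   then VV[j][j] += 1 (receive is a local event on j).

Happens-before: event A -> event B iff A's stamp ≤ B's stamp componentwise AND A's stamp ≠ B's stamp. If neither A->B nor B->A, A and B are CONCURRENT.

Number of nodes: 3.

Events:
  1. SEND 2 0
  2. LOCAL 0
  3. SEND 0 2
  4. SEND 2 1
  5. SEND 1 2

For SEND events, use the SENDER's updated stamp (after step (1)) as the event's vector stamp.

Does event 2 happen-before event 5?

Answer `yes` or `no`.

Initial: VV[0]=[0, 0, 0]
Initial: VV[1]=[0, 0, 0]
Initial: VV[2]=[0, 0, 0]
Event 1: SEND 2->0: VV[2][2]++ -> VV[2]=[0, 0, 1], msg_vec=[0, 0, 1]; VV[0]=max(VV[0],msg_vec) then VV[0][0]++ -> VV[0]=[1, 0, 1]
Event 2: LOCAL 0: VV[0][0]++ -> VV[0]=[2, 0, 1]
Event 3: SEND 0->2: VV[0][0]++ -> VV[0]=[3, 0, 1], msg_vec=[3, 0, 1]; VV[2]=max(VV[2],msg_vec) then VV[2][2]++ -> VV[2]=[3, 0, 2]
Event 4: SEND 2->1: VV[2][2]++ -> VV[2]=[3, 0, 3], msg_vec=[3, 0, 3]; VV[1]=max(VV[1],msg_vec) then VV[1][1]++ -> VV[1]=[3, 1, 3]
Event 5: SEND 1->2: VV[1][1]++ -> VV[1]=[3, 2, 3], msg_vec=[3, 2, 3]; VV[2]=max(VV[2],msg_vec) then VV[2][2]++ -> VV[2]=[3, 2, 4]
Event 2 stamp: [2, 0, 1]
Event 5 stamp: [3, 2, 3]
[2, 0, 1] <= [3, 2, 3]? True. Equal? False. Happens-before: True

Answer: yes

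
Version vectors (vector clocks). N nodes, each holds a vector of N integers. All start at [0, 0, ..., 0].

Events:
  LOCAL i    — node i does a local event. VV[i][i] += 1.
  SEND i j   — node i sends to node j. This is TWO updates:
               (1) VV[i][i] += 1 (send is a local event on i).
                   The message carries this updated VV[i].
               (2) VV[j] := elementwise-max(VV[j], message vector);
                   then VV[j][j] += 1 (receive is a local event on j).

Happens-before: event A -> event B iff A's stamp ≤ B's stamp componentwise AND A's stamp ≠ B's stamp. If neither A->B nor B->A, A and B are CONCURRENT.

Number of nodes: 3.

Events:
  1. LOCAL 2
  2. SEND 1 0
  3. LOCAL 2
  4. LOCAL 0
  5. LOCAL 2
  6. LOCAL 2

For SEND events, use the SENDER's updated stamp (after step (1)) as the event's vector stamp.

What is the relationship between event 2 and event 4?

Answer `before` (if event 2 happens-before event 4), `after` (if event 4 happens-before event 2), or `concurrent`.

Answer: before

Derivation:
Initial: VV[0]=[0, 0, 0]
Initial: VV[1]=[0, 0, 0]
Initial: VV[2]=[0, 0, 0]
Event 1: LOCAL 2: VV[2][2]++ -> VV[2]=[0, 0, 1]
Event 2: SEND 1->0: VV[1][1]++ -> VV[1]=[0, 1, 0], msg_vec=[0, 1, 0]; VV[0]=max(VV[0],msg_vec) then VV[0][0]++ -> VV[0]=[1, 1, 0]
Event 3: LOCAL 2: VV[2][2]++ -> VV[2]=[0, 0, 2]
Event 4: LOCAL 0: VV[0][0]++ -> VV[0]=[2, 1, 0]
Event 5: LOCAL 2: VV[2][2]++ -> VV[2]=[0, 0, 3]
Event 6: LOCAL 2: VV[2][2]++ -> VV[2]=[0, 0, 4]
Event 2 stamp: [0, 1, 0]
Event 4 stamp: [2, 1, 0]
[0, 1, 0] <= [2, 1, 0]? True
[2, 1, 0] <= [0, 1, 0]? False
Relation: before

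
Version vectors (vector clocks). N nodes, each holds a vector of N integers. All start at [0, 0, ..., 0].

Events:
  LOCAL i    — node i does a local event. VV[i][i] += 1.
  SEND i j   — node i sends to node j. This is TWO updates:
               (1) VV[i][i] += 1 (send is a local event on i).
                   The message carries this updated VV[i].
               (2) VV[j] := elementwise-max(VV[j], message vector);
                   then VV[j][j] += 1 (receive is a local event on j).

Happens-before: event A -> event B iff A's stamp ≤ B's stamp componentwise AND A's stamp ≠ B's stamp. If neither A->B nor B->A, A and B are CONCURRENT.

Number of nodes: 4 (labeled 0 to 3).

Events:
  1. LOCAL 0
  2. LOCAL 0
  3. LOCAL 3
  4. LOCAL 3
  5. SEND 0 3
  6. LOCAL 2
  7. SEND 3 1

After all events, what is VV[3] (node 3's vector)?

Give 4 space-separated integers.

Initial: VV[0]=[0, 0, 0, 0]
Initial: VV[1]=[0, 0, 0, 0]
Initial: VV[2]=[0, 0, 0, 0]
Initial: VV[3]=[0, 0, 0, 0]
Event 1: LOCAL 0: VV[0][0]++ -> VV[0]=[1, 0, 0, 0]
Event 2: LOCAL 0: VV[0][0]++ -> VV[0]=[2, 0, 0, 0]
Event 3: LOCAL 3: VV[3][3]++ -> VV[3]=[0, 0, 0, 1]
Event 4: LOCAL 3: VV[3][3]++ -> VV[3]=[0, 0, 0, 2]
Event 5: SEND 0->3: VV[0][0]++ -> VV[0]=[3, 0, 0, 0], msg_vec=[3, 0, 0, 0]; VV[3]=max(VV[3],msg_vec) then VV[3][3]++ -> VV[3]=[3, 0, 0, 3]
Event 6: LOCAL 2: VV[2][2]++ -> VV[2]=[0, 0, 1, 0]
Event 7: SEND 3->1: VV[3][3]++ -> VV[3]=[3, 0, 0, 4], msg_vec=[3, 0, 0, 4]; VV[1]=max(VV[1],msg_vec) then VV[1][1]++ -> VV[1]=[3, 1, 0, 4]
Final vectors: VV[0]=[3, 0, 0, 0]; VV[1]=[3, 1, 0, 4]; VV[2]=[0, 0, 1, 0]; VV[3]=[3, 0, 0, 4]

Answer: 3 0 0 4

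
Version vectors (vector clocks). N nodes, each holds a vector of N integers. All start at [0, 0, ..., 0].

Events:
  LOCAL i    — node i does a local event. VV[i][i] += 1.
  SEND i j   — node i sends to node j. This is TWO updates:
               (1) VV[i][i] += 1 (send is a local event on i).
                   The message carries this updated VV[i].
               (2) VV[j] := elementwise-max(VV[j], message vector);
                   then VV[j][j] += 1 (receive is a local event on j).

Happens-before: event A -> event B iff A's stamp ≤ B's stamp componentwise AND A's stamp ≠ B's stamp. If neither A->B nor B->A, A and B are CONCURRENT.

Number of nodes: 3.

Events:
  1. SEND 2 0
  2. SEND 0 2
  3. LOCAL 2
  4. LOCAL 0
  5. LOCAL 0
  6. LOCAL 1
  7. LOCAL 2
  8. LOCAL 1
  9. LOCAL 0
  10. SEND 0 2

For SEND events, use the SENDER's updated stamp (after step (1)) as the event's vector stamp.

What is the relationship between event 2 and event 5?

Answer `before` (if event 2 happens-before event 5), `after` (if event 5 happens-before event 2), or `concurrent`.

Answer: before

Derivation:
Initial: VV[0]=[0, 0, 0]
Initial: VV[1]=[0, 0, 0]
Initial: VV[2]=[0, 0, 0]
Event 1: SEND 2->0: VV[2][2]++ -> VV[2]=[0, 0, 1], msg_vec=[0, 0, 1]; VV[0]=max(VV[0],msg_vec) then VV[0][0]++ -> VV[0]=[1, 0, 1]
Event 2: SEND 0->2: VV[0][0]++ -> VV[0]=[2, 0, 1], msg_vec=[2, 0, 1]; VV[2]=max(VV[2],msg_vec) then VV[2][2]++ -> VV[2]=[2, 0, 2]
Event 3: LOCAL 2: VV[2][2]++ -> VV[2]=[2, 0, 3]
Event 4: LOCAL 0: VV[0][0]++ -> VV[0]=[3, 0, 1]
Event 5: LOCAL 0: VV[0][0]++ -> VV[0]=[4, 0, 1]
Event 6: LOCAL 1: VV[1][1]++ -> VV[1]=[0, 1, 0]
Event 7: LOCAL 2: VV[2][2]++ -> VV[2]=[2, 0, 4]
Event 8: LOCAL 1: VV[1][1]++ -> VV[1]=[0, 2, 0]
Event 9: LOCAL 0: VV[0][0]++ -> VV[0]=[5, 0, 1]
Event 10: SEND 0->2: VV[0][0]++ -> VV[0]=[6, 0, 1], msg_vec=[6, 0, 1]; VV[2]=max(VV[2],msg_vec) then VV[2][2]++ -> VV[2]=[6, 0, 5]
Event 2 stamp: [2, 0, 1]
Event 5 stamp: [4, 0, 1]
[2, 0, 1] <= [4, 0, 1]? True
[4, 0, 1] <= [2, 0, 1]? False
Relation: before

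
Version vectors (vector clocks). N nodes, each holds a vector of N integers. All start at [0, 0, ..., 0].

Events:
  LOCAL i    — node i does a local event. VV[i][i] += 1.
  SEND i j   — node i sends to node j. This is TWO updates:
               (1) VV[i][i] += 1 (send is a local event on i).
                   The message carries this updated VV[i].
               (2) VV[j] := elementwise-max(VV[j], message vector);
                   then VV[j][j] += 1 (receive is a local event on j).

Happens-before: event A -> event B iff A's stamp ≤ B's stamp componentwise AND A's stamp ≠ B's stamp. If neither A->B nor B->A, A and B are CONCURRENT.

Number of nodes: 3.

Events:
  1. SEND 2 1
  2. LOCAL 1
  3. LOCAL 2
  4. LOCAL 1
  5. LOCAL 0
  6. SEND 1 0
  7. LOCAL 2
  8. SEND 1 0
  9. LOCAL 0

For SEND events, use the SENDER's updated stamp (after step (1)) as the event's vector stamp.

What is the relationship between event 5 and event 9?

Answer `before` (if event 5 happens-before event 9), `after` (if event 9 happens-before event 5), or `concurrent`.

Initial: VV[0]=[0, 0, 0]
Initial: VV[1]=[0, 0, 0]
Initial: VV[2]=[0, 0, 0]
Event 1: SEND 2->1: VV[2][2]++ -> VV[2]=[0, 0, 1], msg_vec=[0, 0, 1]; VV[1]=max(VV[1],msg_vec) then VV[1][1]++ -> VV[1]=[0, 1, 1]
Event 2: LOCAL 1: VV[1][1]++ -> VV[1]=[0, 2, 1]
Event 3: LOCAL 2: VV[2][2]++ -> VV[2]=[0, 0, 2]
Event 4: LOCAL 1: VV[1][1]++ -> VV[1]=[0, 3, 1]
Event 5: LOCAL 0: VV[0][0]++ -> VV[0]=[1, 0, 0]
Event 6: SEND 1->0: VV[1][1]++ -> VV[1]=[0, 4, 1], msg_vec=[0, 4, 1]; VV[0]=max(VV[0],msg_vec) then VV[0][0]++ -> VV[0]=[2, 4, 1]
Event 7: LOCAL 2: VV[2][2]++ -> VV[2]=[0, 0, 3]
Event 8: SEND 1->0: VV[1][1]++ -> VV[1]=[0, 5, 1], msg_vec=[0, 5, 1]; VV[0]=max(VV[0],msg_vec) then VV[0][0]++ -> VV[0]=[3, 5, 1]
Event 9: LOCAL 0: VV[0][0]++ -> VV[0]=[4, 5, 1]
Event 5 stamp: [1, 0, 0]
Event 9 stamp: [4, 5, 1]
[1, 0, 0] <= [4, 5, 1]? True
[4, 5, 1] <= [1, 0, 0]? False
Relation: before

Answer: before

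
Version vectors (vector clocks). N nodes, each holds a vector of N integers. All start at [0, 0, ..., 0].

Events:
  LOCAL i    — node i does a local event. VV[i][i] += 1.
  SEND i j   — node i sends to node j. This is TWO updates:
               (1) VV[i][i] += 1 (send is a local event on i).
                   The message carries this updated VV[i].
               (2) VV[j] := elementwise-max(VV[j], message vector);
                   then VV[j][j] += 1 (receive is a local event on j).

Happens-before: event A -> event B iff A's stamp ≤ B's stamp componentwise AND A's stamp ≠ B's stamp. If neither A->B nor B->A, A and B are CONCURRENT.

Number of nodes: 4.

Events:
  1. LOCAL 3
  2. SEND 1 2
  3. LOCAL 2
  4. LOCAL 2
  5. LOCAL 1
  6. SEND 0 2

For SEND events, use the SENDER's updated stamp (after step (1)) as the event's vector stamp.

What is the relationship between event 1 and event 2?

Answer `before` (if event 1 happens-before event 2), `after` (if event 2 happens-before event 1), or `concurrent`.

Initial: VV[0]=[0, 0, 0, 0]
Initial: VV[1]=[0, 0, 0, 0]
Initial: VV[2]=[0, 0, 0, 0]
Initial: VV[3]=[0, 0, 0, 0]
Event 1: LOCAL 3: VV[3][3]++ -> VV[3]=[0, 0, 0, 1]
Event 2: SEND 1->2: VV[1][1]++ -> VV[1]=[0, 1, 0, 0], msg_vec=[0, 1, 0, 0]; VV[2]=max(VV[2],msg_vec) then VV[2][2]++ -> VV[2]=[0, 1, 1, 0]
Event 3: LOCAL 2: VV[2][2]++ -> VV[2]=[0, 1, 2, 0]
Event 4: LOCAL 2: VV[2][2]++ -> VV[2]=[0, 1, 3, 0]
Event 5: LOCAL 1: VV[1][1]++ -> VV[1]=[0, 2, 0, 0]
Event 6: SEND 0->2: VV[0][0]++ -> VV[0]=[1, 0, 0, 0], msg_vec=[1, 0, 0, 0]; VV[2]=max(VV[2],msg_vec) then VV[2][2]++ -> VV[2]=[1, 1, 4, 0]
Event 1 stamp: [0, 0, 0, 1]
Event 2 stamp: [0, 1, 0, 0]
[0, 0, 0, 1] <= [0, 1, 0, 0]? False
[0, 1, 0, 0] <= [0, 0, 0, 1]? False
Relation: concurrent

Answer: concurrent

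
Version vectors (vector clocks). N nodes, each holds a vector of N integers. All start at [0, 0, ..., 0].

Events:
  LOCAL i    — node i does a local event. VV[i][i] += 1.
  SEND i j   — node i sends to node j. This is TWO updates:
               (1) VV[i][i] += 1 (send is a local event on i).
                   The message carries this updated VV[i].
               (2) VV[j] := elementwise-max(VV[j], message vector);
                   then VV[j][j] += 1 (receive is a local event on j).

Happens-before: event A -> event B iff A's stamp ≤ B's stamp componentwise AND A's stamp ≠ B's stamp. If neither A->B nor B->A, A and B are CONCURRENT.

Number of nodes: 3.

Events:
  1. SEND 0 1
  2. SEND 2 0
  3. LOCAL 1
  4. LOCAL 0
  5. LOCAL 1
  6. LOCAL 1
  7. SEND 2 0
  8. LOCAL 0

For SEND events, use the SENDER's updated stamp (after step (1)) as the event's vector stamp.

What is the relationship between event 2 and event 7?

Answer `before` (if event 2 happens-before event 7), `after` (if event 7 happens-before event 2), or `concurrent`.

Answer: before

Derivation:
Initial: VV[0]=[0, 0, 0]
Initial: VV[1]=[0, 0, 0]
Initial: VV[2]=[0, 0, 0]
Event 1: SEND 0->1: VV[0][0]++ -> VV[0]=[1, 0, 0], msg_vec=[1, 0, 0]; VV[1]=max(VV[1],msg_vec) then VV[1][1]++ -> VV[1]=[1, 1, 0]
Event 2: SEND 2->0: VV[2][2]++ -> VV[2]=[0, 0, 1], msg_vec=[0, 0, 1]; VV[0]=max(VV[0],msg_vec) then VV[0][0]++ -> VV[0]=[2, 0, 1]
Event 3: LOCAL 1: VV[1][1]++ -> VV[1]=[1, 2, 0]
Event 4: LOCAL 0: VV[0][0]++ -> VV[0]=[3, 0, 1]
Event 5: LOCAL 1: VV[1][1]++ -> VV[1]=[1, 3, 0]
Event 6: LOCAL 1: VV[1][1]++ -> VV[1]=[1, 4, 0]
Event 7: SEND 2->0: VV[2][2]++ -> VV[2]=[0, 0, 2], msg_vec=[0, 0, 2]; VV[0]=max(VV[0],msg_vec) then VV[0][0]++ -> VV[0]=[4, 0, 2]
Event 8: LOCAL 0: VV[0][0]++ -> VV[0]=[5, 0, 2]
Event 2 stamp: [0, 0, 1]
Event 7 stamp: [0, 0, 2]
[0, 0, 1] <= [0, 0, 2]? True
[0, 0, 2] <= [0, 0, 1]? False
Relation: before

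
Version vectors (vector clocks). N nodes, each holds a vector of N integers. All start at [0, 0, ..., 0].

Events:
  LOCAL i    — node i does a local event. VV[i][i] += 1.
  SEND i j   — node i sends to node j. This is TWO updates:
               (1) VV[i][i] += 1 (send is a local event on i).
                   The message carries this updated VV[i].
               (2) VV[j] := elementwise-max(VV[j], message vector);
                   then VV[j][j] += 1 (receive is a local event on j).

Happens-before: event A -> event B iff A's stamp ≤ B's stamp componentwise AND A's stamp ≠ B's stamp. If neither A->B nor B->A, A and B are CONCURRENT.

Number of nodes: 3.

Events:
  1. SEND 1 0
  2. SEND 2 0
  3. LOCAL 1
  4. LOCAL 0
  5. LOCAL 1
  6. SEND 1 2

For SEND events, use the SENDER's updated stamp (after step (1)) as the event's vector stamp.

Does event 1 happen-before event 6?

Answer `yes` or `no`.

Initial: VV[0]=[0, 0, 0]
Initial: VV[1]=[0, 0, 0]
Initial: VV[2]=[0, 0, 0]
Event 1: SEND 1->0: VV[1][1]++ -> VV[1]=[0, 1, 0], msg_vec=[0, 1, 0]; VV[0]=max(VV[0],msg_vec) then VV[0][0]++ -> VV[0]=[1, 1, 0]
Event 2: SEND 2->0: VV[2][2]++ -> VV[2]=[0, 0, 1], msg_vec=[0, 0, 1]; VV[0]=max(VV[0],msg_vec) then VV[0][0]++ -> VV[0]=[2, 1, 1]
Event 3: LOCAL 1: VV[1][1]++ -> VV[1]=[0, 2, 0]
Event 4: LOCAL 0: VV[0][0]++ -> VV[0]=[3, 1, 1]
Event 5: LOCAL 1: VV[1][1]++ -> VV[1]=[0, 3, 0]
Event 6: SEND 1->2: VV[1][1]++ -> VV[1]=[0, 4, 0], msg_vec=[0, 4, 0]; VV[2]=max(VV[2],msg_vec) then VV[2][2]++ -> VV[2]=[0, 4, 2]
Event 1 stamp: [0, 1, 0]
Event 6 stamp: [0, 4, 0]
[0, 1, 0] <= [0, 4, 0]? True. Equal? False. Happens-before: True

Answer: yes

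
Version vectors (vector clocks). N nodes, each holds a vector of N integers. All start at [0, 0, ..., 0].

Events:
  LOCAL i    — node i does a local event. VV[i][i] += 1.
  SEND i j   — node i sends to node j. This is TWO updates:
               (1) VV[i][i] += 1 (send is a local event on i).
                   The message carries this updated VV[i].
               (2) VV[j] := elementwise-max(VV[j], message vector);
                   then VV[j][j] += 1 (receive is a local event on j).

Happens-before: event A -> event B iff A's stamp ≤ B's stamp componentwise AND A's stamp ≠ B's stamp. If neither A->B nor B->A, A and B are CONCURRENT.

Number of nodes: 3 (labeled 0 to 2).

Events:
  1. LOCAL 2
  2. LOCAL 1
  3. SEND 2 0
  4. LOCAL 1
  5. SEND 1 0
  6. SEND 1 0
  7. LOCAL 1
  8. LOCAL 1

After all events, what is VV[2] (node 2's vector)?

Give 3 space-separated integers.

Answer: 0 0 2

Derivation:
Initial: VV[0]=[0, 0, 0]
Initial: VV[1]=[0, 0, 0]
Initial: VV[2]=[0, 0, 0]
Event 1: LOCAL 2: VV[2][2]++ -> VV[2]=[0, 0, 1]
Event 2: LOCAL 1: VV[1][1]++ -> VV[1]=[0, 1, 0]
Event 3: SEND 2->0: VV[2][2]++ -> VV[2]=[0, 0, 2], msg_vec=[0, 0, 2]; VV[0]=max(VV[0],msg_vec) then VV[0][0]++ -> VV[0]=[1, 0, 2]
Event 4: LOCAL 1: VV[1][1]++ -> VV[1]=[0, 2, 0]
Event 5: SEND 1->0: VV[1][1]++ -> VV[1]=[0, 3, 0], msg_vec=[0, 3, 0]; VV[0]=max(VV[0],msg_vec) then VV[0][0]++ -> VV[0]=[2, 3, 2]
Event 6: SEND 1->0: VV[1][1]++ -> VV[1]=[0, 4, 0], msg_vec=[0, 4, 0]; VV[0]=max(VV[0],msg_vec) then VV[0][0]++ -> VV[0]=[3, 4, 2]
Event 7: LOCAL 1: VV[1][1]++ -> VV[1]=[0, 5, 0]
Event 8: LOCAL 1: VV[1][1]++ -> VV[1]=[0, 6, 0]
Final vectors: VV[0]=[3, 4, 2]; VV[1]=[0, 6, 0]; VV[2]=[0, 0, 2]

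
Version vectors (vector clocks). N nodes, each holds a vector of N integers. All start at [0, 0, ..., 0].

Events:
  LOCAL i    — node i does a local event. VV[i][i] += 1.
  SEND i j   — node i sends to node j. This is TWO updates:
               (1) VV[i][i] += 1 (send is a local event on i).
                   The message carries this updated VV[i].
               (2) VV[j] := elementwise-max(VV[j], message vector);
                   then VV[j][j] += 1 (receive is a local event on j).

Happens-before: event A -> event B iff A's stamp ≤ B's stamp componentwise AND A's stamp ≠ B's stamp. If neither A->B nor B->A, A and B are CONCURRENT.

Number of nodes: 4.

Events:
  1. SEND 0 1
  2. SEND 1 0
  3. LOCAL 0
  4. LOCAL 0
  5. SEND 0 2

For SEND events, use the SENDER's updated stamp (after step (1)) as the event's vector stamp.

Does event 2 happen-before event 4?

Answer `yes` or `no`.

Initial: VV[0]=[0, 0, 0, 0]
Initial: VV[1]=[0, 0, 0, 0]
Initial: VV[2]=[0, 0, 0, 0]
Initial: VV[3]=[0, 0, 0, 0]
Event 1: SEND 0->1: VV[0][0]++ -> VV[0]=[1, 0, 0, 0], msg_vec=[1, 0, 0, 0]; VV[1]=max(VV[1],msg_vec) then VV[1][1]++ -> VV[1]=[1, 1, 0, 0]
Event 2: SEND 1->0: VV[1][1]++ -> VV[1]=[1, 2, 0, 0], msg_vec=[1, 2, 0, 0]; VV[0]=max(VV[0],msg_vec) then VV[0][0]++ -> VV[0]=[2, 2, 0, 0]
Event 3: LOCAL 0: VV[0][0]++ -> VV[0]=[3, 2, 0, 0]
Event 4: LOCAL 0: VV[0][0]++ -> VV[0]=[4, 2, 0, 0]
Event 5: SEND 0->2: VV[0][0]++ -> VV[0]=[5, 2, 0, 0], msg_vec=[5, 2, 0, 0]; VV[2]=max(VV[2],msg_vec) then VV[2][2]++ -> VV[2]=[5, 2, 1, 0]
Event 2 stamp: [1, 2, 0, 0]
Event 4 stamp: [4, 2, 0, 0]
[1, 2, 0, 0] <= [4, 2, 0, 0]? True. Equal? False. Happens-before: True

Answer: yes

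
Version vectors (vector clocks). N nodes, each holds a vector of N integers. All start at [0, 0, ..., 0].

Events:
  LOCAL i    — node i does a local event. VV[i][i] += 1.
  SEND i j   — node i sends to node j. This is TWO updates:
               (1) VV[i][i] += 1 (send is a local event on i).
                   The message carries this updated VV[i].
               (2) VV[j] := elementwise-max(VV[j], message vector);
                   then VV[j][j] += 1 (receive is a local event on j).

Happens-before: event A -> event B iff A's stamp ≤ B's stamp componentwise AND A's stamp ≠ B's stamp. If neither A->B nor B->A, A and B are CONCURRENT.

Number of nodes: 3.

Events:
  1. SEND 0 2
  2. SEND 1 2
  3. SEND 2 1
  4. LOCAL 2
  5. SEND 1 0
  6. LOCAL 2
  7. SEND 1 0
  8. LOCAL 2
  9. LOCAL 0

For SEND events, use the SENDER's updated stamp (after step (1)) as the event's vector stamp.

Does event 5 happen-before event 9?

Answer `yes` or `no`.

Answer: yes

Derivation:
Initial: VV[0]=[0, 0, 0]
Initial: VV[1]=[0, 0, 0]
Initial: VV[2]=[0, 0, 0]
Event 1: SEND 0->2: VV[0][0]++ -> VV[0]=[1, 0, 0], msg_vec=[1, 0, 0]; VV[2]=max(VV[2],msg_vec) then VV[2][2]++ -> VV[2]=[1, 0, 1]
Event 2: SEND 1->2: VV[1][1]++ -> VV[1]=[0, 1, 0], msg_vec=[0, 1, 0]; VV[2]=max(VV[2],msg_vec) then VV[2][2]++ -> VV[2]=[1, 1, 2]
Event 3: SEND 2->1: VV[2][2]++ -> VV[2]=[1, 1, 3], msg_vec=[1, 1, 3]; VV[1]=max(VV[1],msg_vec) then VV[1][1]++ -> VV[1]=[1, 2, 3]
Event 4: LOCAL 2: VV[2][2]++ -> VV[2]=[1, 1, 4]
Event 5: SEND 1->0: VV[1][1]++ -> VV[1]=[1, 3, 3], msg_vec=[1, 3, 3]; VV[0]=max(VV[0],msg_vec) then VV[0][0]++ -> VV[0]=[2, 3, 3]
Event 6: LOCAL 2: VV[2][2]++ -> VV[2]=[1, 1, 5]
Event 7: SEND 1->0: VV[1][1]++ -> VV[1]=[1, 4, 3], msg_vec=[1, 4, 3]; VV[0]=max(VV[0],msg_vec) then VV[0][0]++ -> VV[0]=[3, 4, 3]
Event 8: LOCAL 2: VV[2][2]++ -> VV[2]=[1, 1, 6]
Event 9: LOCAL 0: VV[0][0]++ -> VV[0]=[4, 4, 3]
Event 5 stamp: [1, 3, 3]
Event 9 stamp: [4, 4, 3]
[1, 3, 3] <= [4, 4, 3]? True. Equal? False. Happens-before: True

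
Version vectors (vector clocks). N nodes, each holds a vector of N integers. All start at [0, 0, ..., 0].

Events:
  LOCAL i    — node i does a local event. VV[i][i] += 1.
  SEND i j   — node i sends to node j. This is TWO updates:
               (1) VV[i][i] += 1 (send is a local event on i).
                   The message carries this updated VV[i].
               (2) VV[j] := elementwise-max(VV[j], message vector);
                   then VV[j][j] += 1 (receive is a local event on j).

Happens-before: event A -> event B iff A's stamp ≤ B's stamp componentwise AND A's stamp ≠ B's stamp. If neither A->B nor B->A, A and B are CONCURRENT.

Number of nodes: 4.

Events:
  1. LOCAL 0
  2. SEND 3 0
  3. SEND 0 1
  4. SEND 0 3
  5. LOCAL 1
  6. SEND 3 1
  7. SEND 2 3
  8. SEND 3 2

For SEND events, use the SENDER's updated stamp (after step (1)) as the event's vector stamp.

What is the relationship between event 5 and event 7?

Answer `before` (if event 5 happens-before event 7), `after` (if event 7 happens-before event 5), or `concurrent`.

Initial: VV[0]=[0, 0, 0, 0]
Initial: VV[1]=[0, 0, 0, 0]
Initial: VV[2]=[0, 0, 0, 0]
Initial: VV[3]=[0, 0, 0, 0]
Event 1: LOCAL 0: VV[0][0]++ -> VV[0]=[1, 0, 0, 0]
Event 2: SEND 3->0: VV[3][3]++ -> VV[3]=[0, 0, 0, 1], msg_vec=[0, 0, 0, 1]; VV[0]=max(VV[0],msg_vec) then VV[0][0]++ -> VV[0]=[2, 0, 0, 1]
Event 3: SEND 0->1: VV[0][0]++ -> VV[0]=[3, 0, 0, 1], msg_vec=[3, 0, 0, 1]; VV[1]=max(VV[1],msg_vec) then VV[1][1]++ -> VV[1]=[3, 1, 0, 1]
Event 4: SEND 0->3: VV[0][0]++ -> VV[0]=[4, 0, 0, 1], msg_vec=[4, 0, 0, 1]; VV[3]=max(VV[3],msg_vec) then VV[3][3]++ -> VV[3]=[4, 0, 0, 2]
Event 5: LOCAL 1: VV[1][1]++ -> VV[1]=[3, 2, 0, 1]
Event 6: SEND 3->1: VV[3][3]++ -> VV[3]=[4, 0, 0, 3], msg_vec=[4, 0, 0, 3]; VV[1]=max(VV[1],msg_vec) then VV[1][1]++ -> VV[1]=[4, 3, 0, 3]
Event 7: SEND 2->3: VV[2][2]++ -> VV[2]=[0, 0, 1, 0], msg_vec=[0, 0, 1, 0]; VV[3]=max(VV[3],msg_vec) then VV[3][3]++ -> VV[3]=[4, 0, 1, 4]
Event 8: SEND 3->2: VV[3][3]++ -> VV[3]=[4, 0, 1, 5], msg_vec=[4, 0, 1, 5]; VV[2]=max(VV[2],msg_vec) then VV[2][2]++ -> VV[2]=[4, 0, 2, 5]
Event 5 stamp: [3, 2, 0, 1]
Event 7 stamp: [0, 0, 1, 0]
[3, 2, 0, 1] <= [0, 0, 1, 0]? False
[0, 0, 1, 0] <= [3, 2, 0, 1]? False
Relation: concurrent

Answer: concurrent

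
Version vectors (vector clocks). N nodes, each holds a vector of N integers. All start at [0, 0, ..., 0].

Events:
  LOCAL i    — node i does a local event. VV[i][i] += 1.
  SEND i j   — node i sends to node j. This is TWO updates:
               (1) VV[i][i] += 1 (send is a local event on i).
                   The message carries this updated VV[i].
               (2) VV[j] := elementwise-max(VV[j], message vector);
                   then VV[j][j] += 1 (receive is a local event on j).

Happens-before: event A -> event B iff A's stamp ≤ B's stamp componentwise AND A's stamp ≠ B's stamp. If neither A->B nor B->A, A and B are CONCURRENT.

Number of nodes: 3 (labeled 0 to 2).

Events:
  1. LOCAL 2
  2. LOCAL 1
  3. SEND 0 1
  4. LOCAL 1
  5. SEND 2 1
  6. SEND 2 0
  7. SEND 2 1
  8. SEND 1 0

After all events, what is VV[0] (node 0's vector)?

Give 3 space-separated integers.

Answer: 3 6 4

Derivation:
Initial: VV[0]=[0, 0, 0]
Initial: VV[1]=[0, 0, 0]
Initial: VV[2]=[0, 0, 0]
Event 1: LOCAL 2: VV[2][2]++ -> VV[2]=[0, 0, 1]
Event 2: LOCAL 1: VV[1][1]++ -> VV[1]=[0, 1, 0]
Event 3: SEND 0->1: VV[0][0]++ -> VV[0]=[1, 0, 0], msg_vec=[1, 0, 0]; VV[1]=max(VV[1],msg_vec) then VV[1][1]++ -> VV[1]=[1, 2, 0]
Event 4: LOCAL 1: VV[1][1]++ -> VV[1]=[1, 3, 0]
Event 5: SEND 2->1: VV[2][2]++ -> VV[2]=[0, 0, 2], msg_vec=[0, 0, 2]; VV[1]=max(VV[1],msg_vec) then VV[1][1]++ -> VV[1]=[1, 4, 2]
Event 6: SEND 2->0: VV[2][2]++ -> VV[2]=[0, 0, 3], msg_vec=[0, 0, 3]; VV[0]=max(VV[0],msg_vec) then VV[0][0]++ -> VV[0]=[2, 0, 3]
Event 7: SEND 2->1: VV[2][2]++ -> VV[2]=[0, 0, 4], msg_vec=[0, 0, 4]; VV[1]=max(VV[1],msg_vec) then VV[1][1]++ -> VV[1]=[1, 5, 4]
Event 8: SEND 1->0: VV[1][1]++ -> VV[1]=[1, 6, 4], msg_vec=[1, 6, 4]; VV[0]=max(VV[0],msg_vec) then VV[0][0]++ -> VV[0]=[3, 6, 4]
Final vectors: VV[0]=[3, 6, 4]; VV[1]=[1, 6, 4]; VV[2]=[0, 0, 4]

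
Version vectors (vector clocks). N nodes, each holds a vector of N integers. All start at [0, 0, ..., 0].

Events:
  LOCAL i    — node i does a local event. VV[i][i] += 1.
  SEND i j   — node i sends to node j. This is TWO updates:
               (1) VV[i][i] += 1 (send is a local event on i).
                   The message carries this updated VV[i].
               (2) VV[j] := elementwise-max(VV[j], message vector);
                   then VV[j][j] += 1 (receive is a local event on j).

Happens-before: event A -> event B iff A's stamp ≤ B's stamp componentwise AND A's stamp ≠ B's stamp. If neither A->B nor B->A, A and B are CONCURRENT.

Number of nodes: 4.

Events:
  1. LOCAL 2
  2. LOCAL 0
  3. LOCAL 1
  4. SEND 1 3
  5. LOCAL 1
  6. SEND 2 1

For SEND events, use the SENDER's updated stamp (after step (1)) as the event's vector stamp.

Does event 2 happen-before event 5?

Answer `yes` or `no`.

Initial: VV[0]=[0, 0, 0, 0]
Initial: VV[1]=[0, 0, 0, 0]
Initial: VV[2]=[0, 0, 0, 0]
Initial: VV[3]=[0, 0, 0, 0]
Event 1: LOCAL 2: VV[2][2]++ -> VV[2]=[0, 0, 1, 0]
Event 2: LOCAL 0: VV[0][0]++ -> VV[0]=[1, 0, 0, 0]
Event 3: LOCAL 1: VV[1][1]++ -> VV[1]=[0, 1, 0, 0]
Event 4: SEND 1->3: VV[1][1]++ -> VV[1]=[0, 2, 0, 0], msg_vec=[0, 2, 0, 0]; VV[3]=max(VV[3],msg_vec) then VV[3][3]++ -> VV[3]=[0, 2, 0, 1]
Event 5: LOCAL 1: VV[1][1]++ -> VV[1]=[0, 3, 0, 0]
Event 6: SEND 2->1: VV[2][2]++ -> VV[2]=[0, 0, 2, 0], msg_vec=[0, 0, 2, 0]; VV[1]=max(VV[1],msg_vec) then VV[1][1]++ -> VV[1]=[0, 4, 2, 0]
Event 2 stamp: [1, 0, 0, 0]
Event 5 stamp: [0, 3, 0, 0]
[1, 0, 0, 0] <= [0, 3, 0, 0]? False. Equal? False. Happens-before: False

Answer: no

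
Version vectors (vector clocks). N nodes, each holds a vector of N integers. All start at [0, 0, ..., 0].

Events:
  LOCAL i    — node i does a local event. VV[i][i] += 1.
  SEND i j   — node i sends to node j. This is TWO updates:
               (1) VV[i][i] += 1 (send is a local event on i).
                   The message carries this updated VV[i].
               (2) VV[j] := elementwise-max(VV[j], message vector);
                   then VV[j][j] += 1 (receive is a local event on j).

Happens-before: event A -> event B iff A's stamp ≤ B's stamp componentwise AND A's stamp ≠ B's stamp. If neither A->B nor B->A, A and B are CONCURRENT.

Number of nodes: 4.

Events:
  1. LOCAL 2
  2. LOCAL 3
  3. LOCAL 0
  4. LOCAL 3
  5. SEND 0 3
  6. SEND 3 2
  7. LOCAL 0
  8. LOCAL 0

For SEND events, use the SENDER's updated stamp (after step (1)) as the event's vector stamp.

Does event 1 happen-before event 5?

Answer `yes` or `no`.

Answer: no

Derivation:
Initial: VV[0]=[0, 0, 0, 0]
Initial: VV[1]=[0, 0, 0, 0]
Initial: VV[2]=[0, 0, 0, 0]
Initial: VV[3]=[0, 0, 0, 0]
Event 1: LOCAL 2: VV[2][2]++ -> VV[2]=[0, 0, 1, 0]
Event 2: LOCAL 3: VV[3][3]++ -> VV[3]=[0, 0, 0, 1]
Event 3: LOCAL 0: VV[0][0]++ -> VV[0]=[1, 0, 0, 0]
Event 4: LOCAL 3: VV[3][3]++ -> VV[3]=[0, 0, 0, 2]
Event 5: SEND 0->3: VV[0][0]++ -> VV[0]=[2, 0, 0, 0], msg_vec=[2, 0, 0, 0]; VV[3]=max(VV[3],msg_vec) then VV[3][3]++ -> VV[3]=[2, 0, 0, 3]
Event 6: SEND 3->2: VV[3][3]++ -> VV[3]=[2, 0, 0, 4], msg_vec=[2, 0, 0, 4]; VV[2]=max(VV[2],msg_vec) then VV[2][2]++ -> VV[2]=[2, 0, 2, 4]
Event 7: LOCAL 0: VV[0][0]++ -> VV[0]=[3, 0, 0, 0]
Event 8: LOCAL 0: VV[0][0]++ -> VV[0]=[4, 0, 0, 0]
Event 1 stamp: [0, 0, 1, 0]
Event 5 stamp: [2, 0, 0, 0]
[0, 0, 1, 0] <= [2, 0, 0, 0]? False. Equal? False. Happens-before: False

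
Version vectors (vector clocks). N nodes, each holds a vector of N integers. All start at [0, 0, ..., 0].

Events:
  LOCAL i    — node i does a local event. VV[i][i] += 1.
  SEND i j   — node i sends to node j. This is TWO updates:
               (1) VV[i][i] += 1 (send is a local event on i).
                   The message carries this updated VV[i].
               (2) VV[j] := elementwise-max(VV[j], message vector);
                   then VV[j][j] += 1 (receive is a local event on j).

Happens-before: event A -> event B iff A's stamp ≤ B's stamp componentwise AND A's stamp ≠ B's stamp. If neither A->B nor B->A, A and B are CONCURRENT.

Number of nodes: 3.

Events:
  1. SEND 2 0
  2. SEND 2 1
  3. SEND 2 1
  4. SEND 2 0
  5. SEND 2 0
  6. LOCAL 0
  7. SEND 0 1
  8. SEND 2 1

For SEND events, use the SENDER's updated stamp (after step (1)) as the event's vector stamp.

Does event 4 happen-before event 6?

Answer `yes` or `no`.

Answer: yes

Derivation:
Initial: VV[0]=[0, 0, 0]
Initial: VV[1]=[0, 0, 0]
Initial: VV[2]=[0, 0, 0]
Event 1: SEND 2->0: VV[2][2]++ -> VV[2]=[0, 0, 1], msg_vec=[0, 0, 1]; VV[0]=max(VV[0],msg_vec) then VV[0][0]++ -> VV[0]=[1, 0, 1]
Event 2: SEND 2->1: VV[2][2]++ -> VV[2]=[0, 0, 2], msg_vec=[0, 0, 2]; VV[1]=max(VV[1],msg_vec) then VV[1][1]++ -> VV[1]=[0, 1, 2]
Event 3: SEND 2->1: VV[2][2]++ -> VV[2]=[0, 0, 3], msg_vec=[0, 0, 3]; VV[1]=max(VV[1],msg_vec) then VV[1][1]++ -> VV[1]=[0, 2, 3]
Event 4: SEND 2->0: VV[2][2]++ -> VV[2]=[0, 0, 4], msg_vec=[0, 0, 4]; VV[0]=max(VV[0],msg_vec) then VV[0][0]++ -> VV[0]=[2, 0, 4]
Event 5: SEND 2->0: VV[2][2]++ -> VV[2]=[0, 0, 5], msg_vec=[0, 0, 5]; VV[0]=max(VV[0],msg_vec) then VV[0][0]++ -> VV[0]=[3, 0, 5]
Event 6: LOCAL 0: VV[0][0]++ -> VV[0]=[4, 0, 5]
Event 7: SEND 0->1: VV[0][0]++ -> VV[0]=[5, 0, 5], msg_vec=[5, 0, 5]; VV[1]=max(VV[1],msg_vec) then VV[1][1]++ -> VV[1]=[5, 3, 5]
Event 8: SEND 2->1: VV[2][2]++ -> VV[2]=[0, 0, 6], msg_vec=[0, 0, 6]; VV[1]=max(VV[1],msg_vec) then VV[1][1]++ -> VV[1]=[5, 4, 6]
Event 4 stamp: [0, 0, 4]
Event 6 stamp: [4, 0, 5]
[0, 0, 4] <= [4, 0, 5]? True. Equal? False. Happens-before: True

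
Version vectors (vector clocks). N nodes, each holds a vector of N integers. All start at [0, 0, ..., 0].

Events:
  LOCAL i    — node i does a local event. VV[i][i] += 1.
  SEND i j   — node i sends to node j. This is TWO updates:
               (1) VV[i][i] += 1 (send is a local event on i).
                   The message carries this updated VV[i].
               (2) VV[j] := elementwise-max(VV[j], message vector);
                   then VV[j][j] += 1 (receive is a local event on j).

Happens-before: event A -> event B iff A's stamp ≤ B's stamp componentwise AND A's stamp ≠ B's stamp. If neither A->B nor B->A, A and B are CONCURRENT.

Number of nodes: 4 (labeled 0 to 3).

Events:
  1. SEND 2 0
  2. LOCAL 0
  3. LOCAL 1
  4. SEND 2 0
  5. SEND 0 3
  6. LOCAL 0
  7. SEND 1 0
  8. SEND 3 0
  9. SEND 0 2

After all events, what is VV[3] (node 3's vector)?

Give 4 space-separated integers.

Answer: 4 0 2 2

Derivation:
Initial: VV[0]=[0, 0, 0, 0]
Initial: VV[1]=[0, 0, 0, 0]
Initial: VV[2]=[0, 0, 0, 0]
Initial: VV[3]=[0, 0, 0, 0]
Event 1: SEND 2->0: VV[2][2]++ -> VV[2]=[0, 0, 1, 0], msg_vec=[0, 0, 1, 0]; VV[0]=max(VV[0],msg_vec) then VV[0][0]++ -> VV[0]=[1, 0, 1, 0]
Event 2: LOCAL 0: VV[0][0]++ -> VV[0]=[2, 0, 1, 0]
Event 3: LOCAL 1: VV[1][1]++ -> VV[1]=[0, 1, 0, 0]
Event 4: SEND 2->0: VV[2][2]++ -> VV[2]=[0, 0, 2, 0], msg_vec=[0, 0, 2, 0]; VV[0]=max(VV[0],msg_vec) then VV[0][0]++ -> VV[0]=[3, 0, 2, 0]
Event 5: SEND 0->3: VV[0][0]++ -> VV[0]=[4, 0, 2, 0], msg_vec=[4, 0, 2, 0]; VV[3]=max(VV[3],msg_vec) then VV[3][3]++ -> VV[3]=[4, 0, 2, 1]
Event 6: LOCAL 0: VV[0][0]++ -> VV[0]=[5, 0, 2, 0]
Event 7: SEND 1->0: VV[1][1]++ -> VV[1]=[0, 2, 0, 0], msg_vec=[0, 2, 0, 0]; VV[0]=max(VV[0],msg_vec) then VV[0][0]++ -> VV[0]=[6, 2, 2, 0]
Event 8: SEND 3->0: VV[3][3]++ -> VV[3]=[4, 0, 2, 2], msg_vec=[4, 0, 2, 2]; VV[0]=max(VV[0],msg_vec) then VV[0][0]++ -> VV[0]=[7, 2, 2, 2]
Event 9: SEND 0->2: VV[0][0]++ -> VV[0]=[8, 2, 2, 2], msg_vec=[8, 2, 2, 2]; VV[2]=max(VV[2],msg_vec) then VV[2][2]++ -> VV[2]=[8, 2, 3, 2]
Final vectors: VV[0]=[8, 2, 2, 2]; VV[1]=[0, 2, 0, 0]; VV[2]=[8, 2, 3, 2]; VV[3]=[4, 0, 2, 2]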